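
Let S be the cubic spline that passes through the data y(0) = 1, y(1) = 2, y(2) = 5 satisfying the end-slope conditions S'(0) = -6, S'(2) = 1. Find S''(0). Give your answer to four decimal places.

Write m_i for S''(x_i). With h_i = 1, 1 and divided differences Δ_i = 1, 3, the continuity of S' gives the tridiagonal system
  1·m_0 + 4·m_1 + 1·m_2 = 6(Δ_1 - Δ_0) = 12
Clamped end conditions give two more equations: 2h_0·m_0 + h_0·m_1 = 6(Δ_0 - S'(0)) = 42 and h_1·m_1 + 2h_1·m_2 = 6(S'(2) - Δ_1) = -12.
Hence m_0 = 43/2, m_1 = -1, m_2 = -11/2.

21.5000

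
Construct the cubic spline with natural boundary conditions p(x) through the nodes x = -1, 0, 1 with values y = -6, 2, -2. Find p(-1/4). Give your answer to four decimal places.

0.9844

Write σ_i for p''(x_i). With h_i = 1, 1 and divided differences Δ_i = 8, -4, the continuity of p' gives the tridiagonal system
  1·σ_0 + 4·σ_1 + 1·σ_2 = 6(Δ_1 - Δ_0) = -72
Natural end conditions: σ_0 = σ_2 = 0.
Hence σ_0 = 0, σ_1 = -18, σ_2 = 0.
On [-1, 0], p(x) = -6 + 11·(x + 1) + 0·(x + 1)² - 3·(x + 1)³.
With (x + 1) = 3/4: p(-1/4) = 63/64.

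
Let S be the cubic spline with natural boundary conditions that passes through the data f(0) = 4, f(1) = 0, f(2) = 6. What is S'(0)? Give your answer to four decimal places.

Put m_i = S'' at the i-th knot. Here h = (1, 1) and Δ = (-4, 6), so the interior equations h_(i-1)·m_(i-1) + 2(h_(i-1)+h_i)·m_i + h_i·m_(i+1) = 6(Δ_i − Δ_(i-1)) read
  1·m_0 + 4·m_1 + 1·m_2 = 6(Δ_1 - Δ_0) = 60
Natural end conditions: m_0 = m_2 = 0.
Solving: m_0 = 0, m_1 = 15, m_2 = 0.
On [0, 1], S'(t) = b_0 + 2c_0·t + 3d_0·t² with b_0 = Δ_0 - h_0(2m_0 + m_1)/6 = -13/2, c_0 = m_0/2 = 0, d_0 = (m_1 - m_0)/(6h_0) = 5/2. So S'(0) = -13/2.

-6.5000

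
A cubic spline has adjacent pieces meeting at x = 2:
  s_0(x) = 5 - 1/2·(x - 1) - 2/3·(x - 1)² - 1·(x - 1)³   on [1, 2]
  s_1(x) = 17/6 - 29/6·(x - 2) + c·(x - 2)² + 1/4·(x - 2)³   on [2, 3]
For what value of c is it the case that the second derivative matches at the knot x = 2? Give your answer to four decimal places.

-3.6667

s_0''(x) = -4/3 - 6·(x - 1), so s_0''(2) = -22/3. On the right, s_1''(2) = 2c, so c = -11/3.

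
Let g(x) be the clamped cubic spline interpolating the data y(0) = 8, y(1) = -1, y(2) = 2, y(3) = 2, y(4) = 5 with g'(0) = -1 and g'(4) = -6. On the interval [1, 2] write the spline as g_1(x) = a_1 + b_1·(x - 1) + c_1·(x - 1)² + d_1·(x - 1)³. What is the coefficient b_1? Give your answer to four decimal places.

-4.9286

Let σ_i = g''(x_i). Step sizes h_i = 1, 1, 1, 1; slopes of the chords Δ_i = (y_(i+1) - y_i)/h_i = -9, 3, 0, 3.
  1·σ_0 + 4·σ_1 + 1·σ_2 = 6(Δ_1 - Δ_0) = 72
  1·σ_1 + 4·σ_2 + 1·σ_3 = 6(Δ_2 - Δ_1) = -18
  1·σ_2 + 4·σ_3 + 1·σ_4 = 6(Δ_3 - Δ_2) = 18
Clamped end conditions give two more equations: 2h_0·σ_0 + h_0·σ_1 = 6(Δ_0 - g'(0)) = -48 and h_3·σ_3 + 2h_3·σ_4 = 6(g'(4) - Δ_3) = -54.
Solving: σ_0 = -281/7, σ_1 = 226/7, σ_2 = -17, σ_3 = 124/7, σ_4 = -251/7.
On [1, 2], with g_1(x) = a_1 + b_1·(x - 1) + c_1·(x - 1)² + d_1·(x - 1)³: c_1 = σ_1/2 = 113/7, d_1 = (σ_2 - σ_1)/(6h_1) = -115/14, b_1 = Δ_1 - h_1(2σ_1 + σ_2)/6 = -69/14.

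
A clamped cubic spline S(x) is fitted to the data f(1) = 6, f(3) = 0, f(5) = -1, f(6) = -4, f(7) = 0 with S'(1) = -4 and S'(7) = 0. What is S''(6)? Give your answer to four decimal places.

Let M_i = S''(x_i). Step sizes h_i = 2, 2, 1, 1; slopes of the chords Δ_i = (y_(i+1) - y_i)/h_i = -3, -1/2, -3, 4.
  2·M_0 + 8·M_1 + 2·M_2 = 6(Δ_1 - Δ_0) = 15
  2·M_1 + 6·M_2 + 1·M_3 = 6(Δ_2 - Δ_1) = -15
  1·M_2 + 4·M_3 + 1·M_4 = 6(Δ_3 - Δ_2) = 42
Clamped end conditions give two more equations: 2h_0·M_0 + h_0·M_1 = 6(Δ_0 - S'(1)) = 6 and h_3·M_3 + 2h_3·M_4 = 6(S'(7) - Δ_3) = -24.
Solving the tridiagonal system: M_0 = -25/84, M_1 = 151/42, M_2 = -79/12, M_3 = 727/42, M_4 = -1735/84.

17.3095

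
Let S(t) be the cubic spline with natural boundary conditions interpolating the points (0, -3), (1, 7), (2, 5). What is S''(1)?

-18

Write σ_i for S''(x_i). With h_i = 1, 1 and divided differences Δ_i = 10, -2, the continuity of S' gives the tridiagonal system
  1·σ_0 + 4·σ_1 + 1·σ_2 = 6(Δ_1 - Δ_0) = -72
Natural end conditions: σ_0 = σ_2 = 0.
Hence σ_0 = 0, σ_1 = -18, σ_2 = 0.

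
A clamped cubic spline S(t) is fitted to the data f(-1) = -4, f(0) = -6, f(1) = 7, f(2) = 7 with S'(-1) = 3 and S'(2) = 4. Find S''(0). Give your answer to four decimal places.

40.6667

Write m_i for S''(x_i). With h_i = 1, 1, 1 and divided differences Δ_i = -2, 13, 0, the continuity of S' gives the tridiagonal system
  1·m_0 + 4·m_1 + 1·m_2 = 6(Δ_1 - Δ_0) = 90
  1·m_1 + 4·m_2 + 1·m_3 = 6(Δ_2 - Δ_1) = -78
Clamped end conditions give two more equations: 2h_0·m_0 + h_0·m_1 = 6(Δ_0 - S'(-1)) = -30 and h_2·m_2 + 2h_2·m_3 = 6(S'(2) - Δ_2) = 24.
Forward elimination and back-substitution give m_0 = -106/3, m_1 = 122/3, m_2 = -112/3, m_3 = 92/3.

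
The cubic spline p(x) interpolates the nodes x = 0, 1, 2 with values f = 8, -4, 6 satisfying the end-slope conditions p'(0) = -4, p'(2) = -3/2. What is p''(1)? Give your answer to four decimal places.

63.5000

Write m_i for p''(x_i). With h_i = 1, 1 and divided differences Δ_i = -12, 10, the continuity of p' gives the tridiagonal system
  1·m_0 + 4·m_1 + 1·m_2 = 6(Δ_1 - Δ_0) = 132
Clamped end conditions give two more equations: 2h_0·m_0 + h_0·m_1 = 6(Δ_0 - p'(0)) = -48 and h_1·m_1 + 2h_1·m_2 = 6(p'(2) - Δ_1) = -69.
Solving: m_0 = -223/4, m_1 = 127/2, m_2 = -265/4.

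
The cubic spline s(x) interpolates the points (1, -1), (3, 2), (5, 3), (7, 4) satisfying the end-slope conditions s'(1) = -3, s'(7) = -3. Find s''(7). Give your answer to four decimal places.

-6.5000

Put m_i = s'' at the i-th knot. Here h = (2, 2, 2) and Δ = (3/2, 1/2, 1/2), so the interior equations h_(i-1)·m_(i-1) + 2(h_(i-1)+h_i)·m_i + h_i·m_(i+1) = 6(Δ_i − Δ_(i-1)) read
  2·m_0 + 8·m_1 + 2·m_2 = 6(Δ_1 - Δ_0) = -6
  2·m_1 + 8·m_2 + 2·m_3 = 6(Δ_2 - Δ_1) = 0
Clamped end conditions give two more equations: 2h_0·m_0 + h_0·m_1 = 6(Δ_0 - s'(1)) = 27 and h_2·m_2 + 2h_2·m_3 = 6(s'(7) - Δ_2) = -21.
Solving the tridiagonal system: m_0 = 17/2, m_1 = -7/2, m_2 = 5/2, m_3 = -13/2.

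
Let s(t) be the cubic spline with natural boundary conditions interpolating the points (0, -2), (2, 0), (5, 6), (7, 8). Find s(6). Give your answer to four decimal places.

Put m_i = s'' at the i-th knot. Here h = (2, 3, 2) and Δ = (1, 2, 1), so the interior equations h_(i-1)·m_(i-1) + 2(h_(i-1)+h_i)·m_i + h_i·m_(i+1) = 6(Δ_i − Δ_(i-1)) read
  2·m_0 + 10·m_1 + 3·m_2 = 6(Δ_1 - Δ_0) = 6
  3·m_1 + 10·m_2 + 2·m_3 = 6(Δ_2 - Δ_1) = -6
Natural end conditions: m_0 = m_3 = 0.
Hence m_0 = 0, m_1 = 6/7, m_2 = -6/7, m_3 = 0.
On [5, 7], s(t) = 6 + 11/7·(t - 5) - 3/7·(t - 5)² + 1/14·(t - 5)³.
With (t - 5) = 1: s(6) = 101/14.

7.2143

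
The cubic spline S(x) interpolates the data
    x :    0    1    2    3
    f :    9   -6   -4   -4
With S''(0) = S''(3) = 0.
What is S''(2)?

-10

With M_i denoting the second derivative at x_i, h_i = 1, 1, 1, and Δ_i = (y_(i+1) − y_i)/h_i = -15, 2, 0:
  1·M_0 + 4·M_1 + 1·M_2 = 6(Δ_1 - Δ_0) = 102
  1·M_1 + 4·M_2 + 1·M_3 = 6(Δ_2 - Δ_1) = -12
Natural end conditions: M_0 = M_3 = 0.
Forward elimination and back-substitution give M_0 = 0, M_1 = 28, M_2 = -10, M_3 = 0.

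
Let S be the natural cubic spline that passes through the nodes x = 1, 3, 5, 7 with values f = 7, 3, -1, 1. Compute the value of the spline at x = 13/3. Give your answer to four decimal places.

With M_i denoting the second derivative at x_i, h_i = 2, 2, 2, and Δ_i = (y_(i+1) − y_i)/h_i = -2, -2, 1:
  2·M_0 + 8·M_1 + 2·M_2 = 6(Δ_1 - Δ_0) = 0
  2·M_1 + 8·M_2 + 2·M_3 = 6(Δ_2 - Δ_1) = 18
Natural end conditions: M_0 = M_3 = 0.
Hence M_0 = 0, M_1 = -3/5, M_2 = 12/5, M_3 = 0.
On [3, 5], S(x) = 3 - 12/5·(x - 3) - 3/10·(x - 3)² + 1/4·(x - 3)³.
With (x - 3) = 4/3: S(13/3) = -19/135.

-0.1407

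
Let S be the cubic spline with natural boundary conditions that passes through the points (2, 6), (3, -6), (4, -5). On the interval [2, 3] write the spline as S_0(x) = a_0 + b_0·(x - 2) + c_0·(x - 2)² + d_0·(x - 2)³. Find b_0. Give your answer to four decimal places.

Write m_i for S''(x_i). With h_i = 1, 1 and divided differences Δ_i = -12, 1, the continuity of S' gives the tridiagonal system
  1·m_0 + 4·m_1 + 1·m_2 = 6(Δ_1 - Δ_0) = 78
Natural end conditions: m_0 = m_2 = 0.
Solving: m_0 = 0, m_1 = 39/2, m_2 = 0.
On [2, 3], with S_0(x) = a_0 + b_0·(x - 2) + c_0·(x - 2)² + d_0·(x - 2)³: c_0 = m_0/2 = 0, d_0 = (m_1 - m_0)/(6h_0) = 13/4, b_0 = Δ_0 - h_0(2m_0 + m_1)/6 = -61/4.

-15.2500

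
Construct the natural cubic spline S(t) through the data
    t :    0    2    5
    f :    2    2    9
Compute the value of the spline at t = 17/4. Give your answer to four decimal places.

With M_i denoting the second derivative at x_i, h_i = 2, 3, and Δ_i = (y_(i+1) − y_i)/h_i = 0, 7/3:
  2·M_0 + 10·M_1 + 3·M_2 = 6(Δ_1 - Δ_0) = 14
Natural end conditions: M_0 = M_2 = 0.
Forward elimination and back-substitution give M_0 = 0, M_1 = 7/5, M_2 = 0.
On [2, 5], S(t) = 2 + 14/15·(t - 2) + 7/10·(t - 2)² - 7/90·(t - 2)³.
With (t - 2) = 9/4: S(17/4) = 865/128.

6.7578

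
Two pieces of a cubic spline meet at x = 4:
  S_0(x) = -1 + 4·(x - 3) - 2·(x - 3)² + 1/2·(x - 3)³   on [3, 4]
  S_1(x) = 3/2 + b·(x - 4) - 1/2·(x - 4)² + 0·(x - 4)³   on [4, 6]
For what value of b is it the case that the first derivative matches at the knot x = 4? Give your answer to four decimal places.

S_0'(x) = 4 - 4·(x - 3) + 3/2·(x - 3)², so S_0'(4) = 3/2. On the right, S_1'(4) = b, so b = 3/2.

1.5000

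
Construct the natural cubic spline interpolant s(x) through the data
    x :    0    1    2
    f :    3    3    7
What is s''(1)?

6

Put σ_i = s'' at the i-th knot. Here h = (1, 1) and Δ = (0, 4), so the interior equations h_(i-1)·σ_(i-1) + 2(h_(i-1)+h_i)·σ_i + h_i·σ_(i+1) = 6(Δ_i − Δ_(i-1)) read
  1·σ_0 + 4·σ_1 + 1·σ_2 = 6(Δ_1 - Δ_0) = 24
Natural end conditions: σ_0 = σ_2 = 0.
Hence σ_0 = 0, σ_1 = 6, σ_2 = 0.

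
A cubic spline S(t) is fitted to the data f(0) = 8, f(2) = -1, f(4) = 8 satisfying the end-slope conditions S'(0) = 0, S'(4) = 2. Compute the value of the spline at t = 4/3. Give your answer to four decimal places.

With σ_i denoting the second derivative at x_i, h_i = 2, 2, and Δ_i = (y_(i+1) − y_i)/h_i = -9/2, 9/2:
  2·σ_0 + 8·σ_1 + 2·σ_2 = 6(Δ_1 - Δ_0) = 54
Clamped end conditions give two more equations: 2h_0·σ_0 + h_0·σ_1 = 6(Δ_0 - S'(0)) = -27 and h_1·σ_1 + 2h_1·σ_2 = 6(S'(4) - Δ_1) = -15.
Solving the tridiagonal system: σ_0 = -13, σ_1 = 25/2, σ_2 = -10.
On [0, 2], S(t) = 8 + 0·t - 13/2·t² + 17/8·t³.
With t = 4/3: S(4/3) = 40/27.

1.4815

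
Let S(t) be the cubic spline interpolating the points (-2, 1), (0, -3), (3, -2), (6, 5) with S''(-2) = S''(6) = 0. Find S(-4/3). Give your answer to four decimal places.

-0.5682

Let σ_i = S''(x_i). Step sizes h_i = 2, 3, 3; slopes of the chords Δ_i = (y_(i+1) - y_i)/h_i = -2, 1/3, 7/3.
  2·σ_0 + 10·σ_1 + 3·σ_2 = 6(Δ_1 - Δ_0) = 14
  3·σ_1 + 12·σ_2 + 3·σ_3 = 6(Δ_2 - Δ_1) = 12
Natural end conditions: σ_0 = σ_3 = 0.
Solving: σ_0 = 0, σ_1 = 44/37, σ_2 = 26/37, σ_3 = 0.
On [-2, 0], S(t) = 1 - 266/111·(t + 2) + 0·(t + 2)² + 11/111·(t + 2)³.
With (t + 2) = 2/3: S(-4/3) = -1703/2997.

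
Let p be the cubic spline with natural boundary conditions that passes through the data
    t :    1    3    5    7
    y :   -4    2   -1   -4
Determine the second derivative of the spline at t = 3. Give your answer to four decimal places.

Put M_i = p'' at the i-th knot. Here h = (2, 2, 2) and Δ = (3, -3/2, -3/2), so the interior equations h_(i-1)·M_(i-1) + 2(h_(i-1)+h_i)·M_i + h_i·M_(i+1) = 6(Δ_i − Δ_(i-1)) read
  2·M_0 + 8·M_1 + 2·M_2 = 6(Δ_1 - Δ_0) = -27
  2·M_1 + 8·M_2 + 2·M_3 = 6(Δ_2 - Δ_1) = 0
Natural end conditions: M_0 = M_3 = 0.
Solving the tridiagonal system: M_0 = 0, M_1 = -18/5, M_2 = 9/10, M_3 = 0.

-3.6000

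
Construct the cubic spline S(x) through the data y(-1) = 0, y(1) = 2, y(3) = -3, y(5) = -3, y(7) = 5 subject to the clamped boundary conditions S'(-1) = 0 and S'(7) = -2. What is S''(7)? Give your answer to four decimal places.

Put M_i = S'' at the i-th knot. Here h = (2, 2, 2, 2) and Δ = (1, -5/2, 0, 4), so the interior equations h_(i-1)·M_(i-1) + 2(h_(i-1)+h_i)·M_i + h_i·M_(i+1) = 6(Δ_i − Δ_(i-1)) read
  2·M_0 + 8·M_1 + 2·M_2 = 6(Δ_1 - Δ_0) = -21
  2·M_1 + 8·M_2 + 2·M_3 = 6(Δ_2 - Δ_1) = 15
  2·M_2 + 8·M_3 + 2·M_4 = 6(Δ_3 - Δ_2) = 24
Clamped end conditions give two more equations: 2h_0·M_0 + h_0·M_1 = 6(Δ_0 - S'(-1)) = 6 and h_3·M_3 + 2h_3·M_4 = 6(S'(7) - Δ_3) = -36.
Hence M_0 = 383/112, M_1 = -215/56, M_2 = 23/16, M_3 = 313/56, M_4 = -1321/112.

-11.7946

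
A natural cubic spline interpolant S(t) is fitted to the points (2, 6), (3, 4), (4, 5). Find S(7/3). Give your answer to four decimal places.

Let M_i = S''(x_i). Step sizes h_i = 1, 1; slopes of the chords Δ_i = (y_(i+1) - y_i)/h_i = -2, 1.
  1·M_0 + 4·M_1 + 1·M_2 = 6(Δ_1 - Δ_0) = 18
Natural end conditions: M_0 = M_2 = 0.
Forward elimination and back-substitution give M_0 = 0, M_1 = 9/2, M_2 = 0.
On [2, 3], S(t) = 6 - 11/4·(t - 2) + 0·(t - 2)² + 3/4·(t - 2)³.
With (t - 2) = 1/3: S(7/3) = 46/9.

5.1111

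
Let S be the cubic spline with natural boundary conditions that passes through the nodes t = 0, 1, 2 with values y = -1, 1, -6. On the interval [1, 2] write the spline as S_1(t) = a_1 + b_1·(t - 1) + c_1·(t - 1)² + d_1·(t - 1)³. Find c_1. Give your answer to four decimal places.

-6.7500

Let M_i = S''(x_i). Step sizes h_i = 1, 1; slopes of the chords Δ_i = (y_(i+1) - y_i)/h_i = 2, -7.
  1·M_0 + 4·M_1 + 1·M_2 = 6(Δ_1 - Δ_0) = -54
Natural end conditions: M_0 = M_2 = 0.
Hence M_0 = 0, M_1 = -27/2, M_2 = 0.
On [1, 2], with S_1(t) = a_1 + b_1·(t - 1) + c_1·(t - 1)² + d_1·(t - 1)³: c_1 = M_1/2 = -27/4, d_1 = (M_2 - M_1)/(6h_1) = 9/4, b_1 = Δ_1 - h_1(2M_1 + M_2)/6 = -5/2.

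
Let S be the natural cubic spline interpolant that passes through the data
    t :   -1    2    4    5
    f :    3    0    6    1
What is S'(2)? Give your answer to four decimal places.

Put m_i = S'' at the i-th knot. Here h = (3, 2, 1) and Δ = (-1, 3, -5), so the interior equations h_(i-1)·m_(i-1) + 2(h_(i-1)+h_i)·m_i + h_i·m_(i+1) = 6(Δ_i − Δ_(i-1)) read
  3·m_0 + 10·m_1 + 2·m_2 = 6(Δ_1 - Δ_0) = 24
  2·m_1 + 6·m_2 + 1·m_3 = 6(Δ_2 - Δ_1) = -48
Natural end conditions: m_0 = m_3 = 0.
Hence m_0 = 0, m_1 = 30/7, m_2 = -66/7, m_3 = 0.
On [2, 4], S'(t) = b_1 + 2c_1·(t - 2) + 3d_1·(t - 2)² with b_1 = Δ_1 - h_1(2m_1 + m_2)/6 = 23/7, c_1 = m_1/2 = 15/7, d_1 = (m_2 - m_1)/(6h_1) = -8/7. So S'(2) = 23/7.

3.2857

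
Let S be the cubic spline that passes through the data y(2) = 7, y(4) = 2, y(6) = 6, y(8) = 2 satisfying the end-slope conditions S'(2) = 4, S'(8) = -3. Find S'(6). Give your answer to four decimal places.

Write m_i for S''(x_i). With h_i = 2, 2, 2 and divided differences Δ_i = -5/2, 2, -2, the continuity of S' gives the tridiagonal system
  2·m_0 + 8·m_1 + 2·m_2 = 6(Δ_1 - Δ_0) = 27
  2·m_1 + 8·m_2 + 2·m_3 = 6(Δ_2 - Δ_1) = -24
Clamped end conditions give two more equations: 2h_0·m_0 + h_0·m_1 = 6(Δ_0 - S'(2)) = -39 and h_2·m_2 + 2h_2·m_3 = 6(S'(8) - Δ_2) = -6.
Solving: m_0 = -83/6, m_1 = 49/6, m_2 = -16/3, m_3 = 7/6.
On [6, 8], S'(x) = b_2 + 2c_2·(x - 6) + 3d_2·(x - 6)² with b_2 = Δ_2 - h_2(2m_2 + m_3)/6 = 7/6, c_2 = m_2/2 = -8/3, d_2 = (m_3 - m_2)/(6h_2) = 13/24. So S'(6) = 7/6.

1.1667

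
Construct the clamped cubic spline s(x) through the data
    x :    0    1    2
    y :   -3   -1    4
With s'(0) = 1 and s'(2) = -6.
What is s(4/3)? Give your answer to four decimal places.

1.7037

With σ_i denoting the second derivative at x_i, h_i = 1, 1, and Δ_i = (y_(i+1) − y_i)/h_i = 2, 5:
  1·σ_0 + 4·σ_1 + 1·σ_2 = 6(Δ_1 - Δ_0) = 18
Clamped end conditions give two more equations: 2h_0·σ_0 + h_0·σ_1 = 6(Δ_0 - s'(0)) = 6 and h_1·σ_1 + 2h_1·σ_2 = 6(s'(2) - Δ_1) = -66.
Forward elimination and back-substitution give σ_0 = -5, σ_1 = 16, σ_2 = -41.
On [1, 2], s(x) = -1 + 13/2·(x - 1) + 8·(x - 1)² - 19/2·(x - 1)³.
With (x - 1) = 1/3: s(4/3) = 46/27.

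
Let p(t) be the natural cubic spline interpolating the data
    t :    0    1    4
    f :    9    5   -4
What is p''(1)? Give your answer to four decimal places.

With σ_i denoting the second derivative at x_i, h_i = 1, 3, and Δ_i = (y_(i+1) − y_i)/h_i = -4, -3:
  1·σ_0 + 8·σ_1 + 3·σ_2 = 6(Δ_1 - Δ_0) = 6
Natural end conditions: σ_0 = σ_2 = 0.
Solving: σ_0 = 0, σ_1 = 3/4, σ_2 = 0.

0.7500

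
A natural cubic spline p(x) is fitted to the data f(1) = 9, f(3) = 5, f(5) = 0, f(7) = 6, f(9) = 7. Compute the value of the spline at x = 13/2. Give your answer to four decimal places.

Let m_i = p''(x_i). Step sizes h_i = 2, 2, 2, 2; slopes of the chords Δ_i = (y_(i+1) - y_i)/h_i = -2, -5/2, 3, 1/2.
  2·m_0 + 8·m_1 + 2·m_2 = 6(Δ_1 - Δ_0) = -3
  2·m_1 + 8·m_2 + 2·m_3 = 6(Δ_2 - Δ_1) = 33
  2·m_2 + 8·m_3 + 2·m_4 = 6(Δ_3 - Δ_2) = -15
Natural end conditions: m_0 = m_4 = 0.
Hence m_0 = 0, m_1 = -12/7, m_2 = 75/14, m_3 = -45/14, m_4 = 0.
On [5, 7], p(x) = 0 + 1/2·(x - 5) + 75/28·(x - 5)² - 5/7·(x - 5)³.
With (x - 5) = 3/2: p(13/2) = 489/112.

4.3661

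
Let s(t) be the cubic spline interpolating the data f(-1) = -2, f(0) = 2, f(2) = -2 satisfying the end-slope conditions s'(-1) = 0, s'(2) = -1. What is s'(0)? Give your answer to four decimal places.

3.1667

Let M_i = s''(x_i). Step sizes h_i = 1, 2; slopes of the chords Δ_i = (y_(i+1) - y_i)/h_i = 4, -2.
  1·M_0 + 6·M_1 + 2·M_2 = 6(Δ_1 - Δ_0) = -36
Clamped end conditions give two more equations: 2h_0·M_0 + h_0·M_1 = 6(Δ_0 - s'(-1)) = 24 and h_1·M_1 + 2h_1·M_2 = 6(s'(2) - Δ_1) = 6.
Forward elimination and back-substitution give M_0 = 53/3, M_1 = -34/3, M_2 = 43/6.
On [0, 2], s'(t) = b_1 + 2c_1·t + 3d_1·t² with b_1 = Δ_1 - h_1(2M_1 + M_2)/6 = 19/6, c_1 = M_1/2 = -17/3, d_1 = (M_2 - M_1)/(6h_1) = 37/24. So s'(0) = 19/6.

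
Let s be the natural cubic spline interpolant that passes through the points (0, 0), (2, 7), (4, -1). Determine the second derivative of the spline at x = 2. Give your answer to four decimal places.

-5.6250

Write M_i for s''(x_i). With h_i = 2, 2 and divided differences Δ_i = 7/2, -4, the continuity of s' gives the tridiagonal system
  2·M_0 + 8·M_1 + 2·M_2 = 6(Δ_1 - Δ_0) = -45
Natural end conditions: M_0 = M_2 = 0.
Solving: M_0 = 0, M_1 = -45/8, M_2 = 0.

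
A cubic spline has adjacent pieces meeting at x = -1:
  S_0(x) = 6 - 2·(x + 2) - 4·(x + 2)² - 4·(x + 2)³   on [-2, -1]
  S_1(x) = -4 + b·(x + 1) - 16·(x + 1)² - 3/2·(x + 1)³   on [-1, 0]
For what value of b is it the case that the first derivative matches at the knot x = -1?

S_0'(x) = -2 - 8·(x + 2) - 12·(x + 2)², so S_0'(-1) = -22. On the right, S_1'(-1) = b, so b = -22.

-22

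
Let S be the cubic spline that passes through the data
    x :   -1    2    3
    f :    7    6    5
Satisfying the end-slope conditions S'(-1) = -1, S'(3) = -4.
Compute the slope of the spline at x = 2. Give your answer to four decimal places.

0.3750

Put σ_i = S'' at the i-th knot. Here h = (3, 1) and Δ = (-1/3, -1), so the interior equations h_(i-1)·σ_(i-1) + 2(h_(i-1)+h_i)·σ_i + h_i·σ_(i+1) = 6(Δ_i − Δ_(i-1)) read
  3·σ_0 + 8·σ_1 + 1·σ_2 = 6(Δ_1 - Δ_0) = -4
Clamped end conditions give two more equations: 2h_0·σ_0 + h_0·σ_1 = 6(Δ_0 - S'(-1)) = 4 and h_1·σ_1 + 2h_1·σ_2 = 6(S'(3) - Δ_1) = -18.
Hence σ_0 = 5/12, σ_1 = 1/2, σ_2 = -37/4.
On [2, 3], S'(x) = b_1 + 2c_1·(x - 2) + 3d_1·(x - 2)² with b_1 = Δ_1 - h_1(2σ_1 + σ_2)/6 = 3/8, c_1 = σ_1/2 = 1/4, d_1 = (σ_2 - σ_1)/(6h_1) = -13/8. So S'(2) = 3/8.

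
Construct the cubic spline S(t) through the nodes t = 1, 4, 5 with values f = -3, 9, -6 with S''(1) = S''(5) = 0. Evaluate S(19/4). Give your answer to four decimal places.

-1.6934

Put M_i = S'' at the i-th knot. Here h = (3, 1) and Δ = (4, -15), so the interior equations h_(i-1)·M_(i-1) + 2(h_(i-1)+h_i)·M_i + h_i·M_(i+1) = 6(Δ_i − Δ_(i-1)) read
  3·M_0 + 8·M_1 + 1·M_2 = 6(Δ_1 - Δ_0) = -114
Natural end conditions: M_0 = M_2 = 0.
Forward elimination and back-substitution give M_0 = 0, M_1 = -57/4, M_2 = 0.
On [4, 5], S(t) = 9 - 41/4·(t - 4) - 57/8·(t - 4)² + 19/8·(t - 4)³.
With (t - 4) = 3/4: S(19/4) = -867/512.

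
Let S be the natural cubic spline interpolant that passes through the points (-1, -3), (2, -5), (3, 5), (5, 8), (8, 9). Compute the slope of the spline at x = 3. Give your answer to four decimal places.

With M_i denoting the second derivative at x_i, h_i = 3, 1, 2, 3, and Δ_i = (y_(i+1) − y_i)/h_i = -2/3, 10, 3/2, 1/3:
  3·M_0 + 8·M_1 + 1·M_2 = 6(Δ_1 - Δ_0) = 64
  1·M_1 + 6·M_2 + 2·M_3 = 6(Δ_2 - Δ_1) = -51
  2·M_2 + 10·M_3 + 3·M_4 = 6(Δ_3 - Δ_2) = -7
Natural end conditions: M_0 = M_4 = 0.
Solving: M_0 = 0, M_1 = 680/73, M_2 = -768/73, M_3 = 205/146, M_4 = 0.
On [3, 5], S'(x) = b_2 + 2c_2·(x - 3) + 3d_2·(x - 3)² with b_2 = Δ_2 - h_2(2M_2 + M_3)/6 = 1762/219, c_2 = M_2/2 = -384/73, d_2 = (M_3 - M_2)/(6h_2) = 1741/1752. So S'(3) = 1762/219.

8.0457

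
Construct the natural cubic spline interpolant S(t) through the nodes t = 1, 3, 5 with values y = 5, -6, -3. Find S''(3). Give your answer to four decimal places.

5.2500

With σ_i denoting the second derivative at x_i, h_i = 2, 2, and Δ_i = (y_(i+1) − y_i)/h_i = -11/2, 3/2:
  2·σ_0 + 8·σ_1 + 2·σ_2 = 6(Δ_1 - Δ_0) = 42
Natural end conditions: σ_0 = σ_2 = 0.
Solving: σ_0 = 0, σ_1 = 21/4, σ_2 = 0.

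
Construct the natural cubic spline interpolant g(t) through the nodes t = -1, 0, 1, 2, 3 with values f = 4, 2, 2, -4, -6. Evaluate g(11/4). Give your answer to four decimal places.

-5.8599

Let M_i = g''(x_i). Step sizes h_i = 1, 1, 1, 1; slopes of the chords Δ_i = (y_(i+1) - y_i)/h_i = -2, 0, -6, -2.
  1·M_0 + 4·M_1 + 1·M_2 = 6(Δ_1 - Δ_0) = 12
  1·M_1 + 4·M_2 + 1·M_3 = 6(Δ_2 - Δ_1) = -36
  1·M_2 + 4·M_3 + 1·M_4 = 6(Δ_3 - Δ_2) = 24
Natural end conditions: M_0 = M_4 = 0.
Forward elimination and back-substitution give M_0 = 0, M_1 = 87/14, M_2 = -90/7, M_3 = 129/14, M_4 = 0.
On [2, 3], g(t) = -4 - 71/14·(t - 2) + 129/28·(t - 2)² - 43/28·(t - 2)³.
With (t - 2) = 3/4: g(11/4) = -10501/1792.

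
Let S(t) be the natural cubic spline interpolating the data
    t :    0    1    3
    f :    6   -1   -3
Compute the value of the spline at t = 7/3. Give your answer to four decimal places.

Put σ_i = S'' at the i-th knot. Here h = (1, 2) and Δ = (-7, -1), so the interior equations h_(i-1)·σ_(i-1) + 2(h_(i-1)+h_i)·σ_i + h_i·σ_(i+1) = 6(Δ_i − Δ_(i-1)) read
  1·σ_0 + 6·σ_1 + 2·σ_2 = 6(Δ_1 - Δ_0) = 36
Natural end conditions: σ_0 = σ_2 = 0.
Hence σ_0 = 0, σ_1 = 6, σ_2 = 0.
On [1, 3], S(t) = -1 - 5·(t - 1) + 3·(t - 1)² - 1/2·(t - 1)³.
With (t - 1) = 4/3: S(7/3) = -95/27.

-3.5185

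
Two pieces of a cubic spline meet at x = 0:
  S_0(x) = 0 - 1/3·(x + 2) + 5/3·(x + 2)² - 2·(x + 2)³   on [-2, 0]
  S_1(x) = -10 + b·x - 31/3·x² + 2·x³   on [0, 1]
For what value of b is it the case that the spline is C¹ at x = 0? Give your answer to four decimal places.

-17.6667

S_0'(x) = -1/3 + 10/3·(x + 2) - 6·(x + 2)², so S_0'(0) = -53/3. On the right, S_1'(0) = b, so b = -53/3.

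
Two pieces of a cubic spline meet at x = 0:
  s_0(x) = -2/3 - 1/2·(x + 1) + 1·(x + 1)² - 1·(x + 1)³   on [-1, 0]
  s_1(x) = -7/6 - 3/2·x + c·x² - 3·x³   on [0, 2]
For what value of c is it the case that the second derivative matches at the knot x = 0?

s_0''(x) = 2 - 6·(x + 1), so s_0''(0) = -4. On the right, s_1''(0) = 2c, so c = -2.

-2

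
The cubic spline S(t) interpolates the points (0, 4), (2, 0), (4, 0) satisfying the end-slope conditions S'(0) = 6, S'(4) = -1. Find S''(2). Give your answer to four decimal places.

6.5000

Let m_i = S''(x_i). Step sizes h_i = 2, 2; slopes of the chords Δ_i = (y_(i+1) - y_i)/h_i = -2, 0.
  2·m_0 + 8·m_1 + 2·m_2 = 6(Δ_1 - Δ_0) = 12
Clamped end conditions give two more equations: 2h_0·m_0 + h_0·m_1 = 6(Δ_0 - S'(0)) = -48 and h_1·m_1 + 2h_1·m_2 = 6(S'(4) - Δ_1) = -6.
Forward elimination and back-substitution give m_0 = -61/4, m_1 = 13/2, m_2 = -19/4.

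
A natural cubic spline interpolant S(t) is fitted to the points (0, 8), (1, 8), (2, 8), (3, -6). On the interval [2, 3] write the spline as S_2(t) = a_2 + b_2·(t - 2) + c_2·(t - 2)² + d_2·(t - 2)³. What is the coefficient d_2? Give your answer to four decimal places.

3.7333

Write σ_i for S''(x_i). With h_i = 1, 1, 1 and divided differences Δ_i = 0, 0, -14, the continuity of S' gives the tridiagonal system
  1·σ_0 + 4·σ_1 + 1·σ_2 = 6(Δ_1 - Δ_0) = 0
  1·σ_1 + 4·σ_2 + 1·σ_3 = 6(Δ_2 - Δ_1) = -84
Natural end conditions: σ_0 = σ_3 = 0.
Solving the tridiagonal system: σ_0 = 0, σ_1 = 28/5, σ_2 = -112/5, σ_3 = 0.
On [2, 3], with S_2(t) = a_2 + b_2·(t - 2) + c_2·(t - 2)² + d_2·(t - 2)³: c_2 = σ_2/2 = -56/5, d_2 = (σ_3 - σ_2)/(6h_2) = 56/15, b_2 = Δ_2 - h_2(2σ_2 + σ_3)/6 = -98/15.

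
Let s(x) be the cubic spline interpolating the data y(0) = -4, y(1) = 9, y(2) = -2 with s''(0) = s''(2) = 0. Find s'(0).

19

With M_i denoting the second derivative at x_i, h_i = 1, 1, and Δ_i = (y_(i+1) − y_i)/h_i = 13, -11:
  1·M_0 + 4·M_1 + 1·M_2 = 6(Δ_1 - Δ_0) = -144
Natural end conditions: M_0 = M_2 = 0.
Forward elimination and back-substitution give M_0 = 0, M_1 = -36, M_2 = 0.
On [0, 1], s'(x) = b_0 + 2c_0·x + 3d_0·x² with b_0 = Δ_0 - h_0(2M_0 + M_1)/6 = 19, c_0 = M_0/2 = 0, d_0 = (M_1 - M_0)/(6h_0) = -6. So s'(0) = 19.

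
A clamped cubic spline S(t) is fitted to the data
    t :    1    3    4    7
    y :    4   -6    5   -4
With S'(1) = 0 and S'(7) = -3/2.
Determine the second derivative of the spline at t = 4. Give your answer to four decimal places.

Let M_i = S''(x_i). Step sizes h_i = 2, 1, 3; slopes of the chords Δ_i = (y_(i+1) - y_i)/h_i = -5, 11, -3.
  2·M_0 + 6·M_1 + 1·M_2 = 6(Δ_1 - Δ_0) = 96
  1·M_1 + 8·M_2 + 3·M_3 = 6(Δ_2 - Δ_1) = -84
Clamped end conditions give two more equations: 2h_0·M_0 + h_0·M_1 = 6(Δ_0 - S'(1)) = -30 and h_2·M_2 + 2h_2·M_3 = 6(S'(7) - Δ_2) = 9.
Solving the tridiagonal system: M_0 = -285/14, M_1 = 180/7, M_2 = -123/7, M_3 = 72/7.

-17.5714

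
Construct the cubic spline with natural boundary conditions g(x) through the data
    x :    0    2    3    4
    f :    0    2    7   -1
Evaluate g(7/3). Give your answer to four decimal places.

Let σ_i = g''(x_i). Step sizes h_i = 2, 1, 1; slopes of the chords Δ_i = (y_(i+1) - y_i)/h_i = 1, 5, -8.
  2·σ_0 + 6·σ_1 + 1·σ_2 = 6(Δ_1 - Δ_0) = 24
  1·σ_1 + 4·σ_2 + 1·σ_3 = 6(Δ_2 - Δ_1) = -78
Natural end conditions: σ_0 = σ_3 = 0.
Solving: σ_0 = 0, σ_1 = 174/23, σ_2 = -492/23, σ_3 = 0.
On [2, 3], g(x) = 2 + 139/23·(x - 2) + 87/23·(x - 2)² - 111/23·(x - 2)³.
With (x - 2) = 1/3: g(7/3) = 881/207.

4.2560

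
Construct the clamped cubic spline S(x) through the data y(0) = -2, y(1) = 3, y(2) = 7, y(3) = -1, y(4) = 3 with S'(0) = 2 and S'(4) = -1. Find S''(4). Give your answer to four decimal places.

-31.2857

Let σ_i = S''(x_i). Step sizes h_i = 1, 1, 1, 1; slopes of the chords Δ_i = (y_(i+1) - y_i)/h_i = 5, 4, -8, 4.
  1·σ_0 + 4·σ_1 + 1·σ_2 = 6(Δ_1 - Δ_0) = -6
  1·σ_1 + 4·σ_2 + 1·σ_3 = 6(Δ_2 - Δ_1) = -72
  1·σ_2 + 4·σ_3 + 1·σ_4 = 6(Δ_3 - Δ_2) = 72
Clamped end conditions give two more equations: 2h_0·σ_0 + h_0·σ_1 = 6(Δ_0 - S'(0)) = 18 and h_3·σ_3 + 2h_3·σ_4 = 6(S'(4) - Δ_3) = -30.
Forward elimination and back-substitution give σ_0 = 51/7, σ_1 = 24/7, σ_2 = -27, σ_3 = 228/7, σ_4 = -219/7.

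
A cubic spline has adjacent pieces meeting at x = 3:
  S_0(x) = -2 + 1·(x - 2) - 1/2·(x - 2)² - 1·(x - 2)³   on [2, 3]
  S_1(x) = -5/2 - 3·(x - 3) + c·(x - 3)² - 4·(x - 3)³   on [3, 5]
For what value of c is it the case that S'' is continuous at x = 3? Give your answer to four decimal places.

-3.5000

S_0''(x) = -1 - 6·(x - 2), so S_0''(3) = -7. On the right, S_1''(3) = 2c, so c = -7/2.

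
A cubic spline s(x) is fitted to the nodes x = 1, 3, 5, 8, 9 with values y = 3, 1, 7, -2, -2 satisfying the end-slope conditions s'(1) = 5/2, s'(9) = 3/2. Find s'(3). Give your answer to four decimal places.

0.6042

Write M_i for s''(x_i). With h_i = 2, 2, 3, 1 and divided differences Δ_i = -1, 3, -3, 0, the continuity of s' gives the tridiagonal system
  2·M_0 + 8·M_1 + 2·M_2 = 6(Δ_1 - Δ_0) = 24
  2·M_1 + 10·M_2 + 3·M_3 = 6(Δ_2 - Δ_1) = -36
  3·M_2 + 8·M_3 + 1·M_4 = 6(Δ_3 - Δ_2) = 18
Clamped end conditions give two more equations: 2h_0·M_0 + h_0·M_1 = 6(Δ_0 - s'(1)) = -21 and h_3·M_3 + 2h_3·M_4 = 6(s'(9) - Δ_3) = 9.
Hence M_0 = -413/48, M_1 = 161/24, M_2 = -299/48, M_3 = 103/24, M_4 = 113/48.
On [3, 5], s'(x) = b_1 + 2c_1·(x - 3) + 3d_1·(x - 3)² with b_1 = Δ_1 - h_1(2M_1 + M_2)/6 = 29/48, c_1 = M_1/2 = 161/48, d_1 = (M_2 - M_1)/(6h_1) = -69/64. So s'(3) = 29/48.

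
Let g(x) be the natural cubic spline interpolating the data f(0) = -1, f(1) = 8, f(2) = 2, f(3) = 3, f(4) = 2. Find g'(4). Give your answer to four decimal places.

With σ_i denoting the second derivative at x_i, h_i = 1, 1, 1, 1, and Δ_i = (y_(i+1) − y_i)/h_i = 9, -6, 1, -1:
  1·σ_0 + 4·σ_1 + 1·σ_2 = 6(Δ_1 - Δ_0) = -90
  1·σ_1 + 4·σ_2 + 1·σ_3 = 6(Δ_2 - Δ_1) = 42
  1·σ_2 + 4·σ_3 + 1·σ_4 = 6(Δ_3 - Δ_2) = -12
Natural end conditions: σ_0 = σ_4 = 0.
Hence σ_0 = 0, σ_1 = -765/28, σ_2 = 135/7, σ_3 = -219/28, σ_4 = 0.
On [3, 4], g'(x) = b_3 + 2c_3·(x - 3) + 3d_3·(x - 3)² with b_3 = Δ_3 - h_3(2σ_3 + σ_4)/6 = 45/28, c_3 = σ_3/2 = -219/56, d_3 = (σ_4 - σ_3)/(6h_3) = 73/56. So g'(4) = -129/56.

-2.3036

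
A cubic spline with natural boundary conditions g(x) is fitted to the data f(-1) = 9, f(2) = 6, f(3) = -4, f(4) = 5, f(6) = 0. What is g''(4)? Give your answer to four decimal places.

-17.4438

Put M_i = g'' at the i-th knot. Here h = (3, 1, 1, 2) and Δ = (-1, -10, 9, -5/2), so the interior equations h_(i-1)·M_(i-1) + 2(h_(i-1)+h_i)·M_i + h_i·M_(i+1) = 6(Δ_i − Δ_(i-1)) read
  3·M_0 + 8·M_1 + 1·M_2 = 6(Δ_1 - Δ_0) = -54
  1·M_1 + 4·M_2 + 1·M_3 = 6(Δ_2 - Δ_1) = 114
  1·M_2 + 6·M_3 + 2·M_4 = 6(Δ_3 - Δ_2) = -69
Natural end conditions: M_0 = M_4 = 0.
Forward elimination and back-substitution give M_0 = 0, M_1 = -1995/178, M_2 = 3174/89, M_3 = -3105/178, M_4 = 0.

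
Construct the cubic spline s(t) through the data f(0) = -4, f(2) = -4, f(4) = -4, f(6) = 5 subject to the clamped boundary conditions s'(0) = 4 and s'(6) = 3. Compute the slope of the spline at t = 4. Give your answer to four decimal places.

Put M_i = s'' at the i-th knot. Here h = (2, 2, 2) and Δ = (0, 0, 9/2), so the interior equations h_(i-1)·M_(i-1) + 2(h_(i-1)+h_i)·M_i + h_i·M_(i+1) = 6(Δ_i − Δ_(i-1)) read
  2·M_0 + 8·M_1 + 2·M_2 = 6(Δ_1 - Δ_0) = 0
  2·M_1 + 8·M_2 + 2·M_3 = 6(Δ_2 - Δ_1) = 27
Clamped end conditions give two more equations: 2h_0·M_0 + h_0·M_1 = 6(Δ_0 - s'(0)) = -24 and h_2·M_2 + 2h_2·M_3 = 6(s'(6) - Δ_2) = -9.
Hence M_0 = -187/30, M_1 = 7/15, M_2 = 131/30, M_3 = -133/30.
On [4, 6], s'(t) = b_2 + 2c_2·(t - 4) + 3d_2·(t - 4)² with b_2 = Δ_2 - h_2(2M_2 + M_3)/6 = 46/15, c_2 = M_2/2 = 131/60, d_2 = (M_3 - M_2)/(6h_2) = -11/15. So s'(4) = 46/15.

3.0667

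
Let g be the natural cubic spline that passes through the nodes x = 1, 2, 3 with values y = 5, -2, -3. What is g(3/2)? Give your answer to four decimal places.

Let M_i = g''(x_i). Step sizes h_i = 1, 1; slopes of the chords Δ_i = (y_(i+1) - y_i)/h_i = -7, -1.
  1·M_0 + 4·M_1 + 1·M_2 = 6(Δ_1 - Δ_0) = 36
Natural end conditions: M_0 = M_2 = 0.
Forward elimination and back-substitution give M_0 = 0, M_1 = 9, M_2 = 0.
On [1, 2], g(x) = 5 - 17/2·(x - 1) + 0·(x - 1)² + 3/2·(x - 1)³.
With (x - 1) = 1/2: g(3/2) = 15/16.

0.9375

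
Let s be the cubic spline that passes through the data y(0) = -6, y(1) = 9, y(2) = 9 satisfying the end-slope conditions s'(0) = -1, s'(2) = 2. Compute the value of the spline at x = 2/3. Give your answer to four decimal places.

3.4074

Let σ_i = s''(x_i). Step sizes h_i = 1, 1; slopes of the chords Δ_i = (y_(i+1) - y_i)/h_i = 15, 0.
  1·σ_0 + 4·σ_1 + 1·σ_2 = 6(Δ_1 - Δ_0) = -90
Clamped end conditions give two more equations: 2h_0·σ_0 + h_0·σ_1 = 6(Δ_0 - s'(0)) = 96 and h_1·σ_1 + 2h_1·σ_2 = 6(s'(2) - Δ_1) = 12.
Forward elimination and back-substitution give σ_0 = 72, σ_1 = -48, σ_2 = 30.
On [0, 1], s(x) = -6 - 1·x + 36·x² - 20·x³.
With x = 2/3: s(2/3) = 92/27.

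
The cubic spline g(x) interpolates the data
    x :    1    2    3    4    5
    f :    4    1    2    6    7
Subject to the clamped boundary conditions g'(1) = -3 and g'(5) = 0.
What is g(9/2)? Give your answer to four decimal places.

6.8616

Let M_i = g''(x_i). Step sizes h_i = 1, 1, 1, 1; slopes of the chords Δ_i = (y_(i+1) - y_i)/h_i = -3, 1, 4, 1.
  1·M_0 + 4·M_1 + 1·M_2 = 6(Δ_1 - Δ_0) = 24
  1·M_1 + 4·M_2 + 1·M_3 = 6(Δ_2 - Δ_1) = 18
  1·M_2 + 4·M_3 + 1·M_4 = 6(Δ_3 - Δ_2) = -18
Clamped end conditions give two more equations: 2h_0·M_0 + h_0·M_1 = 6(Δ_0 - g'(1)) = 0 and h_3·M_3 + 2h_3·M_4 = 6(g'(5) - Δ_3) = -6.
Solving: M_0 = -39/14, M_1 = 39/7, M_2 = 9/2, M_3 = -39/7, M_4 = -3/14.
On [4, 5], g(x) = 6 + 81/28·(x - 4) - 39/14·(x - 4)² + 25/28·(x - 4)³.
With (x - 4) = 1/2: g(9/2) = 1537/224.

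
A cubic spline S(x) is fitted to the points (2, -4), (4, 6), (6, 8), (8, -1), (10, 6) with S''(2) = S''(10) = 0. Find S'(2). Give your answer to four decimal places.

Write M_i for S''(x_i). With h_i = 2, 2, 2, 2 and divided differences Δ_i = 5, 1, -9/2, 7/2, the continuity of S' gives the tridiagonal system
  2·M_0 + 8·M_1 + 2·M_2 = 6(Δ_1 - Δ_0) = -24
  2·M_1 + 8·M_2 + 2·M_3 = 6(Δ_2 - Δ_1) = -33
  2·M_2 + 8·M_3 + 2·M_4 = 6(Δ_3 - Δ_2) = 48
Natural end conditions: M_0 = M_4 = 0.
Solving the tridiagonal system: M_0 = 0, M_1 = -45/28, M_2 = -39/7, M_3 = 207/28, M_4 = 0.
On [2, 4], S'(x) = b_0 + 2c_0·(x - 2) + 3d_0·(x - 2)² with b_0 = Δ_0 - h_0(2M_0 + M_1)/6 = 155/28, c_0 = M_0/2 = 0, d_0 = (M_1 - M_0)/(6h_0) = -15/112. So S'(2) = 155/28.

5.5357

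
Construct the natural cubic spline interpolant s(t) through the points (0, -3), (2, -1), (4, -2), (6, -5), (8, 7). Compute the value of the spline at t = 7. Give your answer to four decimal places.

Let M_i = s''(x_i). Step sizes h_i = 2, 2, 2, 2; slopes of the chords Δ_i = (y_(i+1) - y_i)/h_i = 1, -1/2, -3/2, 6.
  2·M_0 + 8·M_1 + 2·M_2 = 6(Δ_1 - Δ_0) = -9
  2·M_1 + 8·M_2 + 2·M_3 = 6(Δ_2 - Δ_1) = -6
  2·M_2 + 8·M_3 + 2·M_4 = 6(Δ_3 - Δ_2) = 45
Natural end conditions: M_0 = M_4 = 0.
Hence M_0 = 0, M_1 = -33/56, M_2 = -15/7, M_3 = 345/56, M_4 = 0.
On [6, 8], s(t) = -5 + 53/28·(t - 6) + 345/112·(t - 6)² - 115/224·(t - 6)³.
With (t - 6) = 1: s(7) = -121/224.

-0.5402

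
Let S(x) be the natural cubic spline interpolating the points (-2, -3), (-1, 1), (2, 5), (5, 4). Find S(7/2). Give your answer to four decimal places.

4.7069

Let M_i = S''(x_i). Step sizes h_i = 1, 3, 3; slopes of the chords Δ_i = (y_(i+1) - y_i)/h_i = 4, 4/3, -1/3.
  1·M_0 + 8·M_1 + 3·M_2 = 6(Δ_1 - Δ_0) = -16
  3·M_1 + 12·M_2 + 3·M_3 = 6(Δ_2 - Δ_1) = -10
Natural end conditions: M_0 = M_3 = 0.
Solving: M_0 = 0, M_1 = -54/29, M_2 = -32/87, M_3 = 0.
On [2, 5], S(x) = 5 + 1/29·(x - 2) - 16/87·(x - 2)² + 16/783·(x - 2)³.
With (x - 2) = 3/2: S(7/2) = 273/58.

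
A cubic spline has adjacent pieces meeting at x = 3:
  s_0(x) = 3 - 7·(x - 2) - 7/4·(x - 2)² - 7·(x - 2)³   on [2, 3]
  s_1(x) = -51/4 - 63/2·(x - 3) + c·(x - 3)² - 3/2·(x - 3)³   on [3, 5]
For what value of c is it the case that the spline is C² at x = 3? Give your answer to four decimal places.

-22.7500

s_0''(x) = -7/2 - 42·(x - 2), so s_0''(3) = -91/2. On the right, s_1''(3) = 2c, so c = -91/4.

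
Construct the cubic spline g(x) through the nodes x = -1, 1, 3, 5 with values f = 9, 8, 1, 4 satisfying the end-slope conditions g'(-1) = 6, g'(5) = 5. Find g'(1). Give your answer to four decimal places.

Write M_i for g''(x_i). With h_i = 2, 2, 2 and divided differences Δ_i = -1/2, -7/2, 3/2, the continuity of g' gives the tridiagonal system
  2·M_0 + 8·M_1 + 2·M_2 = 6(Δ_1 - Δ_0) = -18
  2·M_1 + 8·M_2 + 2·M_3 = 6(Δ_2 - Δ_1) = 30
Clamped end conditions give two more equations: 2h_0·M_0 + h_0·M_1 = 6(Δ_0 - g'(-1)) = -39 and h_2·M_2 + 2h_2·M_3 = 6(g'(5) - Δ_2) = 21.
Solving: M_0 = -283/30, M_1 = -19/30, M_2 = 89/30, M_3 = 113/30.
On [1, 3], g'(x) = b_1 + 2c_1·(x - 1) + 3d_1·(x - 1)² with b_1 = Δ_1 - h_1(2M_1 + M_2)/6 = -61/15, c_1 = M_1/2 = -19/60, d_1 = (M_2 - M_1)/(6h_1) = 3/10. So g'(1) = -61/15.

-4.0667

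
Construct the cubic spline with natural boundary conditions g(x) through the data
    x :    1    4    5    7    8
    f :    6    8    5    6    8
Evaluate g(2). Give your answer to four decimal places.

With M_i denoting the second derivative at x_i, h_i = 3, 1, 2, 1, and Δ_i = (y_(i+1) − y_i)/h_i = 2/3, -3, 1/2, 2:
  3·M_0 + 8·M_1 + 1·M_2 = 6(Δ_1 - Δ_0) = -22
  1·M_1 + 6·M_2 + 2·M_3 = 6(Δ_2 - Δ_1) = 21
  2·M_2 + 6·M_3 + 1·M_4 = 6(Δ_3 - Δ_2) = 9
Natural end conditions: M_0 = M_4 = 0.
Solving the tridiagonal system: M_0 = 0, M_1 = -406/125, M_2 = 498/125, M_3 = 43/250, M_4 = 0.
On [1, 4], g(x) = 6 + 859/375·(x - 1) + 0·(x - 1)² - 203/1125·(x - 1)³.
With (x - 1) = 1: g(2) = 9124/1125.

8.1102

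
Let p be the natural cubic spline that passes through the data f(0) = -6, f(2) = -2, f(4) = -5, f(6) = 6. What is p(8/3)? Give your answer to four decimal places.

Put M_i = p'' at the i-th knot. Here h = (2, 2, 2) and Δ = (2, -3/2, 11/2), so the interior equations h_(i-1)·M_(i-1) + 2(h_(i-1)+h_i)·M_i + h_i·M_(i+1) = 6(Δ_i − Δ_(i-1)) read
  2·M_0 + 8·M_1 + 2·M_2 = 6(Δ_1 - Δ_0) = -21
  2·M_1 + 8·M_2 + 2·M_3 = 6(Δ_2 - Δ_1) = 42
Natural end conditions: M_0 = M_3 = 0.
Hence M_0 = 0, M_1 = -21/5, M_2 = 63/10, M_3 = 0.
On [2, 4], p(t) = -2 - 4/5·(t - 2) - 21/10·(t - 2)² + 7/8·(t - 2)³.
With (t - 2) = 2/3: p(8/3) = -433/135.

-3.2074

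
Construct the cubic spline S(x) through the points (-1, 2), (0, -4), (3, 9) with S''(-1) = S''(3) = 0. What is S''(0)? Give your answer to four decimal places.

Write M_i for S''(x_i). With h_i = 1, 3 and divided differences Δ_i = -6, 13/3, the continuity of S' gives the tridiagonal system
  1·M_0 + 8·M_1 + 3·M_2 = 6(Δ_1 - Δ_0) = 62
Natural end conditions: M_0 = M_2 = 0.
Solving: M_0 = 0, M_1 = 31/4, M_2 = 0.

7.7500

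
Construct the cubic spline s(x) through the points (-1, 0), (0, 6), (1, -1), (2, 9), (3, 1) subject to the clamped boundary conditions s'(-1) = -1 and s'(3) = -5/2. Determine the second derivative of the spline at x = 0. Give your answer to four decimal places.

Let M_i = s''(x_i). Step sizes h_i = 1, 1, 1, 1; slopes of the chords Δ_i = (y_(i+1) - y_i)/h_i = 6, -7, 10, -8.
  1·M_0 + 4·M_1 + 1·M_2 = 6(Δ_1 - Δ_0) = -78
  1·M_1 + 4·M_2 + 1·M_3 = 6(Δ_2 - Δ_1) = 102
  1·M_2 + 4·M_3 + 1·M_4 = 6(Δ_3 - Δ_2) = -108
Clamped end conditions give two more equations: 2h_0·M_0 + h_0·M_1 = 6(Δ_0 - s'(-1)) = 42 and h_3·M_3 + 2h_3·M_4 = 6(s'(3) - Δ_3) = 33.
Forward elimination and back-substitution give M_0 = 2355/56, M_1 = -1179/28, M_2 = 387/8, M_3 = -1383/28, M_4 = 2307/56.

-42.1071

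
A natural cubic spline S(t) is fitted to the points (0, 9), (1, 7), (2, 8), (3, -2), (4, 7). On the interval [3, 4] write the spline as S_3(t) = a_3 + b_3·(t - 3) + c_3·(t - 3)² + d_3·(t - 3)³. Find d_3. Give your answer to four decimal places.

-5.9286

Put m_i = S'' at the i-th knot. Here h = (1, 1, 1, 1) and Δ = (-2, 1, -10, 9), so the interior equations h_(i-1)·m_(i-1) + 2(h_(i-1)+h_i)·m_i + h_i·m_(i+1) = 6(Δ_i − Δ_(i-1)) read
  1·m_0 + 4·m_1 + 1·m_2 = 6(Δ_1 - Δ_0) = 18
  1·m_1 + 4·m_2 + 1·m_3 = 6(Δ_2 - Δ_1) = -66
  1·m_2 + 4·m_3 + 1·m_4 = 6(Δ_3 - Δ_2) = 114
Natural end conditions: m_0 = m_4 = 0.
Solving: m_0 = 0, m_1 = 81/7, m_2 = -198/7, m_3 = 249/7, m_4 = 0.
On [3, 4], with S_3(t) = a_3 + b_3·(t - 3) + c_3·(t - 3)² + d_3·(t - 3)³: c_3 = m_3/2 = 249/14, d_3 = (m_4 - m_3)/(6h_3) = -83/14, b_3 = Δ_3 - h_3(2m_3 + m_4)/6 = -20/7.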